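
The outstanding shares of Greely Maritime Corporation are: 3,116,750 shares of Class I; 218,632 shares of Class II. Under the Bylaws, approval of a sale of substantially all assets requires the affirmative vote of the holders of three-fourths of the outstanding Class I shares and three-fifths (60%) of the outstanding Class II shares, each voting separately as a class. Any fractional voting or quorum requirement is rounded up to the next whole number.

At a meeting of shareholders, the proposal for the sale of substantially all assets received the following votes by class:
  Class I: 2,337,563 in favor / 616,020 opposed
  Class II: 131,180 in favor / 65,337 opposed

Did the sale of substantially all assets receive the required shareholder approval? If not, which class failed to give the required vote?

Class I: 3/4 of 3116750 = 2337562.50, rounded up to 2337563; 2,337,563 required, 2,337,563 in favor — approved.
Class II: 3/5 of 218632 = 131179.20, rounded up to 131180; 131,180 required, 131,180 in favor — approved.

Approved — every class gave the required vote.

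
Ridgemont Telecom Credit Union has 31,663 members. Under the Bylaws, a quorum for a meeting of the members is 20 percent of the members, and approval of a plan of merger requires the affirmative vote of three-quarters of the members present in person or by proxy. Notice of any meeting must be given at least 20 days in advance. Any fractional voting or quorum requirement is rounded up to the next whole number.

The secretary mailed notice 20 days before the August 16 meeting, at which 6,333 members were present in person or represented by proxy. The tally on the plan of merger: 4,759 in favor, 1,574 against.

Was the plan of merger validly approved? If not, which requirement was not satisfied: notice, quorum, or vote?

Notice: 20 days given; 20 required. Satisfied.
Quorum: 20% of 31,663 = 6,332.60, rounded up to 6,333; 6,333 present. Satisfied.
Vote: requires three-fourths of those present (6,333); 3/4 of 6333 = 4749.75, rounded up to 4750, so 4,750 needed; 4,759 in favor. Satisfied.

Valid — all requirements satisfied.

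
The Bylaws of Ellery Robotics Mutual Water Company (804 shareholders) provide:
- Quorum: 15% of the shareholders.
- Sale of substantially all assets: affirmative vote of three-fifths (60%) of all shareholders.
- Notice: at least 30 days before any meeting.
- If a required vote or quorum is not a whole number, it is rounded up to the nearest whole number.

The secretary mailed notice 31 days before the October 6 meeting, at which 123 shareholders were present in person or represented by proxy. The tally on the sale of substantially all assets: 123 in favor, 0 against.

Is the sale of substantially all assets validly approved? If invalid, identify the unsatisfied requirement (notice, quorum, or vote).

Invalid — vote requirement not satisfied.

Notice: 31 days given; 30 required. Satisfied.
Quorum: 15% of 804 = 120.60, rounded up to 121; 123 present. Satisfied.
Vote: requires three-fifths of all shareholders (804); 3/5 of 804 = 482.40, rounded up to 483, so 483 needed; 123 in favor. Not satisfied.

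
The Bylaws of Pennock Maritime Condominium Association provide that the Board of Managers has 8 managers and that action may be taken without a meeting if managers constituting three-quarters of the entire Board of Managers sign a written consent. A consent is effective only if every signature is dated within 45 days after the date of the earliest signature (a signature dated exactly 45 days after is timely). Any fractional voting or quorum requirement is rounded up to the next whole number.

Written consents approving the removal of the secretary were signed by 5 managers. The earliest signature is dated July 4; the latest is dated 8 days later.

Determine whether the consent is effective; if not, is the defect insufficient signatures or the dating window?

Signatures required: three-quarters of 8 — 3/4 of 8 = 6, so 6 needed; 5 signed. Insufficient.
Dating window: the latest signature is 8 days after the earliest; the limit is 45 days. Within the window.

Not effective — insufficient signatures.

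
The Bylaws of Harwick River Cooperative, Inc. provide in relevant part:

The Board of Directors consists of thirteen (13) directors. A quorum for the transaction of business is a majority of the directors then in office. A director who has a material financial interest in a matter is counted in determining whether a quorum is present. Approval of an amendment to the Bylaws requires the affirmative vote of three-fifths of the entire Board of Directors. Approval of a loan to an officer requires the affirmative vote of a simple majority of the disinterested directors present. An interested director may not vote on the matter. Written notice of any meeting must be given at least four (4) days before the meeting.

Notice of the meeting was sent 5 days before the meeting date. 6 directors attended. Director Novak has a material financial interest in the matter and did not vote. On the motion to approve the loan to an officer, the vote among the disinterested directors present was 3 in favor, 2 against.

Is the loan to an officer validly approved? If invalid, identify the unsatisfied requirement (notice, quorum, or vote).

Notice: 5 days given; 4 required (5 ≥ 4). Satisfied.
Quorum: 6 present (interested directors count toward quorum); quorum is 7. Not satisfied.
Vote: the loan to an officer requires a majority of the disinterested directors present (6 − 1 = 5). A majority of 5 is 3, so 3 affirmative votes are needed; 3 voted in favor. Satisfied. (Moot — without a quorum no business can be validly transacted.)

Invalid — quorum requirement not satisfied.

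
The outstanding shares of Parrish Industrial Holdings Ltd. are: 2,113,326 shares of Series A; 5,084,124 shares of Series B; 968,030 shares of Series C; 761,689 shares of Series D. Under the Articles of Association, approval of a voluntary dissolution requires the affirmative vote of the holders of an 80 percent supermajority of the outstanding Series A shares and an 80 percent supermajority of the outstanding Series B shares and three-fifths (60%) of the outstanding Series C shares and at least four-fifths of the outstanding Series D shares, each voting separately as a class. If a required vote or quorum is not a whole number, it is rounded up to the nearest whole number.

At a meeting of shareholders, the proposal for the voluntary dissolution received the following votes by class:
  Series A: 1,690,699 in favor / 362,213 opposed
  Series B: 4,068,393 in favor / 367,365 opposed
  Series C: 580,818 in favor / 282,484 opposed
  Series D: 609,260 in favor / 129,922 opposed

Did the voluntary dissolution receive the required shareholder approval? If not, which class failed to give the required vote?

Not approved — the Series D shares did not give the required vote.

Series A: 4/5 of 2113326 = 1690660.80, rounded up to 1690661; 1,690,661 required, 1,690,699 in favor — approved.
Series B: 4/5 of 5084124 = 4067299.20, rounded up to 4067300; 4,067,300 required, 4,068,393 in favor — approved.
Series C: 3/5 of 968030 = 580818; 580,818 required, 580,818 in favor — approved.
Series D: 4/5 of 761689 = 609351.20, rounded up to 609352; 609,352 required, 609,260 in favor — not approved.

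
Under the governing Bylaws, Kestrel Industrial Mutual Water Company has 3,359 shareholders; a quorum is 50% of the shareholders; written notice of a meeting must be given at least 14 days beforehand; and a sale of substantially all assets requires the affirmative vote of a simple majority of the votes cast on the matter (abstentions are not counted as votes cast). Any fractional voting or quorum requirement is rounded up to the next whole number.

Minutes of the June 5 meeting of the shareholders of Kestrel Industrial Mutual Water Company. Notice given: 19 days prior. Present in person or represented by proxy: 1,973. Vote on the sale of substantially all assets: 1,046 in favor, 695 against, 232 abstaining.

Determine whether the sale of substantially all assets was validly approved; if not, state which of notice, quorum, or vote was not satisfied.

Valid — all requirements satisfied.

Notice: 19 days given; 14 required. Satisfied.
Quorum: 50% of 3,359 = 1,679.50, rounded up to 1,680; 1,973 present. Satisfied.
Vote: requires a majority of the votes cast (1,973 − 232 abstaining = 1,741); a majority of 1741 is 871, so 871 needed; 1,046 in favor. Satisfied.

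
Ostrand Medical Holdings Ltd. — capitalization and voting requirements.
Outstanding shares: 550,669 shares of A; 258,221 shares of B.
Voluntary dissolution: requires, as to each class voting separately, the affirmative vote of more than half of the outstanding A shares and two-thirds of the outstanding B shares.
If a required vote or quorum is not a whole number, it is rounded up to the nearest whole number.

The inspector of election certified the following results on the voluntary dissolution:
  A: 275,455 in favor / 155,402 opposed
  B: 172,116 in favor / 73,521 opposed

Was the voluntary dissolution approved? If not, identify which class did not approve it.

A: a majority of 550669 is 275335; 275,335 required, 275,455 in favor — approved.
B: 2/3 of 258221 = 172147.33, rounded up to 172148; 172,148 required, 172,116 in favor — not approved.

Not approved — the B shares did not give the required vote.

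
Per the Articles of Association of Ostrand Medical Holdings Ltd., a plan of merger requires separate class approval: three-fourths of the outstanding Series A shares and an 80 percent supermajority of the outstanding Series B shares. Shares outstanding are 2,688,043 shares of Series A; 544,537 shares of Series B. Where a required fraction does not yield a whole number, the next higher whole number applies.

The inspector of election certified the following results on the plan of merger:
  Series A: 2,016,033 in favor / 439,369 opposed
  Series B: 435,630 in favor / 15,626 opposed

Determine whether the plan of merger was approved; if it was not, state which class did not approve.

Approved — every class gave the required vote.

Series A: 3/4 of 2688043 = 2016032.25, rounded up to 2016033; 2,016,033 required, 2,016,033 in favor — approved.
Series B: 4/5 of 544537 = 435629.60, rounded up to 435630; 435,630 required, 435,630 in favor — approved.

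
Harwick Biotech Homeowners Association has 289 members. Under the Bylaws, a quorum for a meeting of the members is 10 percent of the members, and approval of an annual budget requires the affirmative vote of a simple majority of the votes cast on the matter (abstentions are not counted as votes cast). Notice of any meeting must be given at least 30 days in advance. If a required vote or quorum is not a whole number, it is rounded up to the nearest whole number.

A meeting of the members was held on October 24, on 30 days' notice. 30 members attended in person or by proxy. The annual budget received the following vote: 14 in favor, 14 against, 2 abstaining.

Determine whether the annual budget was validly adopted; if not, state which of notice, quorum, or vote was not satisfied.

Invalid — vote requirement not satisfied.

Notice: 30 days given; 30 required. Satisfied.
Quorum: 10% of 289 = 28.90, rounded up to 29; 30 present. Satisfied.
Vote: requires a majority of the votes cast (30 − 2 abstaining = 28); a majority of 28 is 15, so 15 needed; 14 in favor. Not satisfied.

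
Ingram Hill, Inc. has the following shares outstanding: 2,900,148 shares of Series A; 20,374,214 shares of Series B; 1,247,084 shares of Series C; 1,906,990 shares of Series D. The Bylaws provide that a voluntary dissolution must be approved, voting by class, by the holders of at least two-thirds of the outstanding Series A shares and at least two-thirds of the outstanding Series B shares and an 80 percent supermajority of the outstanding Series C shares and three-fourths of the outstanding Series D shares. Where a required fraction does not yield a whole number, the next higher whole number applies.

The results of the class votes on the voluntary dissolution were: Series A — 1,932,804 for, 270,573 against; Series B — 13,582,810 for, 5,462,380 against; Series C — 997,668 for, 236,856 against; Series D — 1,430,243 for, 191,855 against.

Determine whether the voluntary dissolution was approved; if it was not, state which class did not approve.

Not approved — the Series A shares did not give the required vote.

Series A: 2/3 of 2900148 = 1933432; 1,933,432 required, 1,932,804 in favor — not approved.
Series B: 2/3 of 20374214 = 13582809.33, rounded up to 13582810; 13,582,810 required, 13,582,810 in favor — approved.
Series C: 4/5 of 1247084 = 997667.20, rounded up to 997668; 997,668 required, 997,668 in favor — approved.
Series D: 3/4 of 1906990 = 1430242.50, rounded up to 1430243; 1,430,243 required, 1,430,243 in favor — approved.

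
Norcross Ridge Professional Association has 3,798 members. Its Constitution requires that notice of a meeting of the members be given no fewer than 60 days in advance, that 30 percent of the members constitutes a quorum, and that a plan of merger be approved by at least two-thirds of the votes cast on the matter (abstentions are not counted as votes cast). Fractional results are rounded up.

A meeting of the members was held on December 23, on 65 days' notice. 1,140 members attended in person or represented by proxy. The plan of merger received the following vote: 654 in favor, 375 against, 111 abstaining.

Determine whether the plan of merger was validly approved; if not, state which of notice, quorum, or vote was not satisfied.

Invalid — vote requirement not satisfied.

Notice: 65 days given; 60 required. Satisfied.
Quorum: 30% of 3,798 = 1,139.40, rounded up to 1,140; 1,140 present. Satisfied.
Vote: requires two-thirds of the votes cast (1,140 − 111 abstaining = 1,029); 2/3 of 1029 = 686, so 686 needed; 654 in favor. Not satisfied.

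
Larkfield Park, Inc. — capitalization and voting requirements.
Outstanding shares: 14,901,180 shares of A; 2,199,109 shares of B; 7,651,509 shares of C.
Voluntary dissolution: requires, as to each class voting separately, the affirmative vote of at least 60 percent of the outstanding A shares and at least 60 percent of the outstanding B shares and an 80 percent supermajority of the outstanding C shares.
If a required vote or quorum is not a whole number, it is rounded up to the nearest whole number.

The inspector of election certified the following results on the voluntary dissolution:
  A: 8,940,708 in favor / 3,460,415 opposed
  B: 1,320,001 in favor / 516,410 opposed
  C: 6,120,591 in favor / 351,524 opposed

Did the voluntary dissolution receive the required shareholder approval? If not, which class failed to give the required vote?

A: 3/5 of 14901180 = 8940708; 8,940,708 required, 8,940,708 in favor — approved.
B: 3/5 of 2199109 = 1319465.40, rounded up to 1319466; 1,319,466 required, 1,320,001 in favor — approved.
C: 4/5 of 7651509 = 6121207.20, rounded up to 6121208; 6,121,208 required, 6,120,591 in favor — not approved.

Not approved — the C shares did not give the required vote.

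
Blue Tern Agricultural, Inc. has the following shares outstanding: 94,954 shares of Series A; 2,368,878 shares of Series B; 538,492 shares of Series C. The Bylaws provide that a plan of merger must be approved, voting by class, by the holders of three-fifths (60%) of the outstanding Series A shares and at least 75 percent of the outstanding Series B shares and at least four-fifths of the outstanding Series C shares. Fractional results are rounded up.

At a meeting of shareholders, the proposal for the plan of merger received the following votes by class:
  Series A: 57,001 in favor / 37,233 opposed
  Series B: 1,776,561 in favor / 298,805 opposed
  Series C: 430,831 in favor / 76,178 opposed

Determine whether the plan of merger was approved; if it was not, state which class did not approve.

Not approved — the Series B shares did not give the required vote.

Series A: 3/5 of 94954 = 56972.40, rounded up to 56973; 56,973 required, 57,001 in favor — approved.
Series B: 3/4 of 2368878 = 1776658.50, rounded up to 1776659; 1,776,659 required, 1,776,561 in favor — not approved.
Series C: 4/5 of 538492 = 430793.60, rounded up to 430794; 430,794 required, 430,831 in favor — approved.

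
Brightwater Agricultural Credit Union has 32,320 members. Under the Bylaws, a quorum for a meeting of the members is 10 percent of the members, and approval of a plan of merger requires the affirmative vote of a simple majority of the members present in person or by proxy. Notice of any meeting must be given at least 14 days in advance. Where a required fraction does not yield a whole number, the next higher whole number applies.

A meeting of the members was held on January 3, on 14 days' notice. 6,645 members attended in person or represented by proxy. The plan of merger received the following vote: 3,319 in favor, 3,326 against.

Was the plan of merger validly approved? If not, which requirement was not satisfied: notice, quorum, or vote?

Invalid — vote requirement not satisfied.

Notice: 14 days given; 14 required. Satisfied.
Quorum: 10% of 32,320 = 3,232; 6,645 present. Satisfied.
Vote: requires a majority of those present (6,645); a majority of 6645 is 3323, so 3,323 needed; 3,319 in favor. Not satisfied.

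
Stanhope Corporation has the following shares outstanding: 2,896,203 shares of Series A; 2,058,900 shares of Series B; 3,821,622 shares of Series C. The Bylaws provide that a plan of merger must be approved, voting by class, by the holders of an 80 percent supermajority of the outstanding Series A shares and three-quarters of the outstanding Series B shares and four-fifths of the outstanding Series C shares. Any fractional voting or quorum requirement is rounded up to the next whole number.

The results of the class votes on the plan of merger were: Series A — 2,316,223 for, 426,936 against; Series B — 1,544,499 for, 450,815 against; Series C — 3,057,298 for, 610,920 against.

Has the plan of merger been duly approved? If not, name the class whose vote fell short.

Not approved — the Series A shares did not give the required vote.

Series A: 4/5 of 2896203 = 2316962.40, rounded up to 2316963; 2,316,963 required, 2,316,223 in favor — not approved.
Series B: 3/4 of 2058900 = 1544175; 1,544,175 required, 1,544,499 in favor — approved.
Series C: 4/5 of 3821622 = 3057297.60, rounded up to 3057298; 3,057,298 required, 3,057,298 in favor — approved.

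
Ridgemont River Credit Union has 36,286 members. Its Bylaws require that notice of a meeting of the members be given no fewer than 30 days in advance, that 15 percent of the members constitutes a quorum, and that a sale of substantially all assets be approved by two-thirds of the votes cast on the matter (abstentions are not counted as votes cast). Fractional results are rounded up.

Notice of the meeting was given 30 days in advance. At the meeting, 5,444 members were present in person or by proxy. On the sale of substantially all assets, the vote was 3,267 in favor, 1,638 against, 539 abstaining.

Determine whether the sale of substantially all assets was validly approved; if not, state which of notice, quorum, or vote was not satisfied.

Notice: 30 days given; 30 required. Satisfied.
Quorum: 15% of 36,286 = 5,442.90, rounded up to 5,443; 5,444 present. Satisfied.
Vote: requires two-thirds of the votes cast (5,444 − 539 abstaining = 4,905); 2/3 of 4905 = 3270, so 3,270 needed; 3,267 in favor. Not satisfied.

Invalid — vote requirement not satisfied.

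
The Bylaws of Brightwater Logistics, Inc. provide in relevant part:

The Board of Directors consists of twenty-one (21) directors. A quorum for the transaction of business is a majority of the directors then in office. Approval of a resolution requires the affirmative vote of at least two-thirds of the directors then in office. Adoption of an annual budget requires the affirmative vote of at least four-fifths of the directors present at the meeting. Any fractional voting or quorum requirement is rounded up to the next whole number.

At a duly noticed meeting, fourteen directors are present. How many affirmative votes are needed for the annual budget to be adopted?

The annual budget requires four-fifths of the directors present (14).
4/5 of 14 = 11.20, rounded up to 12.

12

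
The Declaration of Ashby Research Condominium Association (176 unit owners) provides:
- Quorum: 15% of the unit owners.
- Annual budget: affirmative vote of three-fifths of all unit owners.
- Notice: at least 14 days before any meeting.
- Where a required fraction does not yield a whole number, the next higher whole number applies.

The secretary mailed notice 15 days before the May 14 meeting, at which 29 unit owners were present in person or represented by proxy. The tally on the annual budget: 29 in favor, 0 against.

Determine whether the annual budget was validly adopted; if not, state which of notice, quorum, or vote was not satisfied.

Invalid — vote requirement not satisfied.

Notice: 15 days given; 14 required. Satisfied.
Quorum: 15% of 176 = 26.40, rounded up to 27; 29 present. Satisfied.
Vote: requires three-fifths of all unit owners (176); 3/5 of 176 = 105.60, rounded up to 106, so 106 needed; 29 in favor. Not satisfied.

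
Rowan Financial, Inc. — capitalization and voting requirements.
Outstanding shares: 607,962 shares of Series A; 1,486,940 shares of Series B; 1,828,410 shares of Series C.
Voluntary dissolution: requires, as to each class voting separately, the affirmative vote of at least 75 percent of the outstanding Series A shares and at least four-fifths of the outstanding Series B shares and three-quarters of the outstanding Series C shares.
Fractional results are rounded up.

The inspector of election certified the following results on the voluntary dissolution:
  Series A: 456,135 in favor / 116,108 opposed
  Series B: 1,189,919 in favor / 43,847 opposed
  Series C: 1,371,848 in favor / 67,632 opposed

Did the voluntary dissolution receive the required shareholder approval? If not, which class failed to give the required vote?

Approved — every class gave the required vote.

Series A: 3/4 of 607962 = 455971.50, rounded up to 455972; 455,972 required, 456,135 in favor — approved.
Series B: 4/5 of 1486940 = 1189552; 1,189,552 required, 1,189,919 in favor — approved.
Series C: 3/4 of 1828410 = 1371307.50, rounded up to 1371308; 1,371,308 required, 1,371,848 in favor — approved.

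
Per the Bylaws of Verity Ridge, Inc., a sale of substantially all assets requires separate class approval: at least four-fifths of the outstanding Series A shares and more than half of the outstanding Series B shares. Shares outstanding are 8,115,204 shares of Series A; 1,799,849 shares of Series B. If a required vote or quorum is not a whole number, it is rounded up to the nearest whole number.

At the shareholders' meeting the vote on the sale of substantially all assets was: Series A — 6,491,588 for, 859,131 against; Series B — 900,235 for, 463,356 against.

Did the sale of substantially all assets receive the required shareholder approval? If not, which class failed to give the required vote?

Not approved — the Series A shares did not give the required vote.

Series A: 4/5 of 8115204 = 6492163.20, rounded up to 6492164; 6,492,164 required, 6,491,588 in favor — not approved.
Series B: a majority of 1799849 is 899925; 899,925 required, 900,235 in favor — approved.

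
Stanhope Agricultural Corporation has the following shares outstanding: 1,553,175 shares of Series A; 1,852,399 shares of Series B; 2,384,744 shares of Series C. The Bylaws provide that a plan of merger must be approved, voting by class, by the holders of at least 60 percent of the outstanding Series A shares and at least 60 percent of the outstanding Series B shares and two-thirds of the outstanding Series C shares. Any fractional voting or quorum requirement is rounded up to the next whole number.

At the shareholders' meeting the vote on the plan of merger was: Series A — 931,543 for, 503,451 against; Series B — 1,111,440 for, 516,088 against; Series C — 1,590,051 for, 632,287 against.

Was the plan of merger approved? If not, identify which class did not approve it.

Not approved — the Series A shares did not give the required vote.

Series A: 3/5 of 1553175 = 931905; 931,905 required, 931,543 in favor — not approved.
Series B: 3/5 of 1852399 = 1111439.40, rounded up to 1111440; 1,111,440 required, 1,111,440 in favor — approved.
Series C: 2/3 of 2384744 = 1589829.33, rounded up to 1589830; 1,589,830 required, 1,590,051 in favor — approved.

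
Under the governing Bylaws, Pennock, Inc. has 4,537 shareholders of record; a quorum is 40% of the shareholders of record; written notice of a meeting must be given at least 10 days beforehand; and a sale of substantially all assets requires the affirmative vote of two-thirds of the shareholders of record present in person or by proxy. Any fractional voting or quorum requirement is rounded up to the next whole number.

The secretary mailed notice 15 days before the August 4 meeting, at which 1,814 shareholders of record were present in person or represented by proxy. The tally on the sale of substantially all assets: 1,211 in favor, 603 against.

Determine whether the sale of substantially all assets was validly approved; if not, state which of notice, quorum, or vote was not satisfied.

Invalid — quorum requirement not satisfied.

Notice: 15 days given; 10 required. Satisfied.
Quorum: 40% of 4,537 = 1,814.80, rounded up to 1,815; 1,814 present. Not satisfied.
Vote: requires two-thirds of those present (1,814); 2/3 of 1814 = 1209.33, rounded up to 1210, so 1,210 needed; 1,211 in favor. Satisfied.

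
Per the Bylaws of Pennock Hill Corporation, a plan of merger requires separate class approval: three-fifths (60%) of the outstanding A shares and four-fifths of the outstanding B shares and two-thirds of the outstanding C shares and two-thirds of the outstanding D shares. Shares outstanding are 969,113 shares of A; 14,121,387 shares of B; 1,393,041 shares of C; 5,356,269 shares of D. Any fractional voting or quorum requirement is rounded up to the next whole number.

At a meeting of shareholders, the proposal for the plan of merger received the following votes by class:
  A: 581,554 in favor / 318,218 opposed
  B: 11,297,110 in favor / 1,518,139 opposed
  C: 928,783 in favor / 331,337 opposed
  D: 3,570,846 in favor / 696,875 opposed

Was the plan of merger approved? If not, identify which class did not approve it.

A: 3/5 of 969113 = 581467.80, rounded up to 581468; 581,468 required, 581,554 in favor — approved.
B: 4/5 of 14121387 = 11297109.60, rounded up to 11297110; 11,297,110 required, 11,297,110 in favor — approved.
C: 2/3 of 1393041 = 928694; 928,694 required, 928,783 in favor — approved.
D: 2/3 of 5356269 = 3570846; 3,570,846 required, 3,570,846 in favor — approved.

Approved — every class gave the required vote.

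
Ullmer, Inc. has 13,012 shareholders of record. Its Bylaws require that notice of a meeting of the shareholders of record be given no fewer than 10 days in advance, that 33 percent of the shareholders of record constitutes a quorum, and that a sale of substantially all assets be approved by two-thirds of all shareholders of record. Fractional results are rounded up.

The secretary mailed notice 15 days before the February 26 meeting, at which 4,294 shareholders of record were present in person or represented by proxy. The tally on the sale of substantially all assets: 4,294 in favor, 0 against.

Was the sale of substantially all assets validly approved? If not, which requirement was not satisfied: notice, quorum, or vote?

Invalid — vote requirement not satisfied.

Notice: 15 days given; 10 required. Satisfied.
Quorum: 33% of 13,012 = 4,293.96, rounded up to 4,294; 4,294 present. Satisfied.
Vote: requires two-thirds of all shareholders of record (13,012); 2/3 of 13012 = 8674.67, rounded up to 8675, so 8,675 needed; 4,294 in favor. Not satisfied.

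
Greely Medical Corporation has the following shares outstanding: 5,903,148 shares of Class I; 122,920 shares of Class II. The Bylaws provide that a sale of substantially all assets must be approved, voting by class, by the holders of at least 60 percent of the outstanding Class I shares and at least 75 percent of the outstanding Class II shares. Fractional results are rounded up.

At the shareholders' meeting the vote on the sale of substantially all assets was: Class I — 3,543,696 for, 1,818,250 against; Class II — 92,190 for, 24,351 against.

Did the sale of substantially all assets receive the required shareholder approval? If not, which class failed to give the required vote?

Approved — every class gave the required vote.

Class I: 3/5 of 5903148 = 3541888.80, rounded up to 3541889; 3,541,889 required, 3,543,696 in favor — approved.
Class II: 3/4 of 122920 = 92190; 92,190 required, 92,190 in favor — approved.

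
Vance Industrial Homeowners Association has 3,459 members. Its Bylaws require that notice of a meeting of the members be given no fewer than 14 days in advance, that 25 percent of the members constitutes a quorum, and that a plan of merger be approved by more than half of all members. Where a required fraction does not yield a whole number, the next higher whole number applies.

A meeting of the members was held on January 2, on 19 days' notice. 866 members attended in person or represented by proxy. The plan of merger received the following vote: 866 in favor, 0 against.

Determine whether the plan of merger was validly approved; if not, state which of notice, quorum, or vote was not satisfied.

Invalid — vote requirement not satisfied.

Notice: 19 days given; 14 required. Satisfied.
Quorum: 25% of 3,459 = 864.75, rounded up to 865; 866 present. Satisfied.
Vote: requires a majority of all members (3,459); a majority of 3459 is 1730, so 1,730 needed; 866 in favor. Not satisfied.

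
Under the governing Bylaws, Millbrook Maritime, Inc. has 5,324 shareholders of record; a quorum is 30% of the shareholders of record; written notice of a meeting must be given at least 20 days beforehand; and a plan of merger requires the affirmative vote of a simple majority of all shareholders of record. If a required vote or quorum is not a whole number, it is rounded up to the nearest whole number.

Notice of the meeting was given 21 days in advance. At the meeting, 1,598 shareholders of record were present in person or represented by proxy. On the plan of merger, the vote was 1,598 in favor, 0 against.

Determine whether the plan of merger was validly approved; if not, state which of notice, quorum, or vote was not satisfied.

Invalid — vote requirement not satisfied.

Notice: 21 days given; 20 required. Satisfied.
Quorum: 30% of 5,324 = 1,597.20, rounded up to 1,598; 1,598 present. Satisfied.
Vote: requires a majority of all shareholders of record (5,324); a majority of 5324 is 2663, so 2,663 needed; 1,598 in favor. Not satisfied.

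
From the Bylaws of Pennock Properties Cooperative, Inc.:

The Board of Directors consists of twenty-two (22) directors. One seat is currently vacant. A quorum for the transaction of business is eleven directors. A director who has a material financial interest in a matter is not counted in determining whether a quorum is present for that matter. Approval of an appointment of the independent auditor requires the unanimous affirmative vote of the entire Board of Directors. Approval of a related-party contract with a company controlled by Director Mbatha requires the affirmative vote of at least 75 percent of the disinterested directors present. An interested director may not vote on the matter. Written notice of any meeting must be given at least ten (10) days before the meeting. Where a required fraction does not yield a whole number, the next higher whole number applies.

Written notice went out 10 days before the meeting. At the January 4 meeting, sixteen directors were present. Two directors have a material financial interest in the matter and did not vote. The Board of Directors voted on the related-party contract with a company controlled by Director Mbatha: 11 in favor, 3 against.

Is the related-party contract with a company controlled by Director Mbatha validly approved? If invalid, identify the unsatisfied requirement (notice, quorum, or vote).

Notice: 10 days given; 10 required (10 ≥ 10). Satisfied.
Quorum: 16 present, but the 2 interested directors do not count, leaving 14. Quorum is 11. Satisfied.
Vote: the related-party contract with a company controlled by Director Mbatha requires three-fourths of the disinterested directors present (16 − 2 = 14). 3/4 of 14 = 10.50, rounded up to 11, so 11 affirmative votes are needed; 11 voted in favor. Satisfied.

Valid — all requirements satisfied.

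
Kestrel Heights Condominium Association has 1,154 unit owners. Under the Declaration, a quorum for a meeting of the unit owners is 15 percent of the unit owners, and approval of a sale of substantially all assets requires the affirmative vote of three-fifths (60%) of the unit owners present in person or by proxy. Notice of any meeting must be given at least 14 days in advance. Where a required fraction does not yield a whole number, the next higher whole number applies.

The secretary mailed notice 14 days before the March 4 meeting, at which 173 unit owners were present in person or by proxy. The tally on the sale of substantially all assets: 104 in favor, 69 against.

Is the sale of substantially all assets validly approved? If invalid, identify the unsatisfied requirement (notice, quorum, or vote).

Notice: 14 days given; 14 required. Satisfied.
Quorum: 15% of 1,154 = 173.10, rounded up to 174; 173 present. Not satisfied.
Vote: requires three-fifths of those present (173); 3/5 of 173 = 103.80, rounded up to 104, so 104 needed; 104 in favor. Satisfied.

Invalid — quorum requirement not satisfied.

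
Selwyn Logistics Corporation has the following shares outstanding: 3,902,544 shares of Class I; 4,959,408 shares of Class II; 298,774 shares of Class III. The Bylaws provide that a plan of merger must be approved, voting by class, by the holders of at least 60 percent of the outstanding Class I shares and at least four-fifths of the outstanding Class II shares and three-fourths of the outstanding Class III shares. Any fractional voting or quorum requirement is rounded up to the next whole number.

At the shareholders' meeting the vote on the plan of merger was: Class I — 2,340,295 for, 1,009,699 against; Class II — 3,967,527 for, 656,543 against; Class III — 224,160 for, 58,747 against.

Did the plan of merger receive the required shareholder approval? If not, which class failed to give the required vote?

Class I: 3/5 of 3902544 = 2341526.40, rounded up to 2341527; 2,341,527 required, 2,340,295 in favor — not approved.
Class II: 4/5 of 4959408 = 3967526.40, rounded up to 3967527; 3,967,527 required, 3,967,527 in favor — approved.
Class III: 3/4 of 298774 = 224080.50, rounded up to 224081; 224,081 required, 224,160 in favor — approved.

Not approved — the Class I shares did not give the required vote.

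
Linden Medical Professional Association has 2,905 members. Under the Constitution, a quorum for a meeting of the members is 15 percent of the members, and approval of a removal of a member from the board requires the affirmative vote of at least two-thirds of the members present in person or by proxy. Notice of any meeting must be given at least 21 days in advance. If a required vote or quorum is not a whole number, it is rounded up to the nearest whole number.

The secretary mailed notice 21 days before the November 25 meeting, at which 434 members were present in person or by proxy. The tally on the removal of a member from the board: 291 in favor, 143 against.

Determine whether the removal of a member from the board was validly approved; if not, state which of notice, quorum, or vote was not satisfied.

Invalid — quorum requirement not satisfied.

Notice: 21 days given; 21 required. Satisfied.
Quorum: 15% of 2,905 = 435.75, rounded up to 436; 434 present. Not satisfied.
Vote: requires two-thirds of those present (434); 2/3 of 434 = 289.33, rounded up to 290, so 290 needed; 291 in favor. Satisfied.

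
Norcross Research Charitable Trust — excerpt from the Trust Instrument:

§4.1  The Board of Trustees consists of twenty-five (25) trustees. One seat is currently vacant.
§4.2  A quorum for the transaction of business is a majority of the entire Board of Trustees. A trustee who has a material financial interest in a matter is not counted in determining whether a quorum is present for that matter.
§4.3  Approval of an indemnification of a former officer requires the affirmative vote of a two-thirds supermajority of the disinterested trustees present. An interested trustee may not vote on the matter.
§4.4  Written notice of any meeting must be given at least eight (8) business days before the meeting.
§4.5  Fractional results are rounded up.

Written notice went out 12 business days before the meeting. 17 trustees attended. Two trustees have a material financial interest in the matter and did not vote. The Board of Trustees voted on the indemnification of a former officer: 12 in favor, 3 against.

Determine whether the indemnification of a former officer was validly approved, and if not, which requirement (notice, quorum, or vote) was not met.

Valid — all requirements satisfied.

Notice: 12 business days given; 8 required (12 ≥ 8). Satisfied.
Quorum: 17 present, but the 2 interested trustees do not count, leaving 15. Quorum is 13. Satisfied.
Vote: the indemnification of a former officer requires two-thirds of the disinterested trustees present (17 − 2 = 15). 2/3 of 15 = 10, so 10 affirmative votes are needed; 12 voted in favor. Satisfied.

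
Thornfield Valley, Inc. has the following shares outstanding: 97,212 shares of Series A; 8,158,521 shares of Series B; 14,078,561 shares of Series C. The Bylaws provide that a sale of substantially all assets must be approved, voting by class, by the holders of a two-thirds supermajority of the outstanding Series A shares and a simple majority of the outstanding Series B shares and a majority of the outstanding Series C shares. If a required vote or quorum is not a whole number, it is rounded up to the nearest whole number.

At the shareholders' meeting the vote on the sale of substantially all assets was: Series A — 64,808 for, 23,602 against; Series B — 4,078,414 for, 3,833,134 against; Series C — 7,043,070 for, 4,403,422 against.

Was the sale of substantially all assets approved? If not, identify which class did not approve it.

Not approved — the Series B shares did not give the required vote.

Series A: 2/3 of 97212 = 64808; 64,808 required, 64,808 in favor — approved.
Series B: a majority of 8158521 is 4079261; 4,079,261 required, 4,078,414 in favor — not approved.
Series C: a majority of 14078561 is 7039281; 7,039,281 required, 7,043,070 in favor — approved.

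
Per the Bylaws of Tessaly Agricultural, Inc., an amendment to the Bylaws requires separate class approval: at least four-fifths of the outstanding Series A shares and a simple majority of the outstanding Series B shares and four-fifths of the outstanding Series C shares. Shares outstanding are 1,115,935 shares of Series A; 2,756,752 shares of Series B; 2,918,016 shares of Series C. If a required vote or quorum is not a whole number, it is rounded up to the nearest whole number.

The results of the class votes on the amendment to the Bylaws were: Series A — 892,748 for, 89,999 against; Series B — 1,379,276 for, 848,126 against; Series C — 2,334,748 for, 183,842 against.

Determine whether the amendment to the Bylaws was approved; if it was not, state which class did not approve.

Series A: 4/5 of 1115935 = 892748; 892,748 required, 892,748 in favor — approved.
Series B: a majority of 2756752 is 1378377; 1,378,377 required, 1,379,276 in favor — approved.
Series C: 4/5 of 2918016 = 2334412.80, rounded up to 2334413; 2,334,413 required, 2,334,748 in favor — approved.

Approved — every class gave the required vote.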